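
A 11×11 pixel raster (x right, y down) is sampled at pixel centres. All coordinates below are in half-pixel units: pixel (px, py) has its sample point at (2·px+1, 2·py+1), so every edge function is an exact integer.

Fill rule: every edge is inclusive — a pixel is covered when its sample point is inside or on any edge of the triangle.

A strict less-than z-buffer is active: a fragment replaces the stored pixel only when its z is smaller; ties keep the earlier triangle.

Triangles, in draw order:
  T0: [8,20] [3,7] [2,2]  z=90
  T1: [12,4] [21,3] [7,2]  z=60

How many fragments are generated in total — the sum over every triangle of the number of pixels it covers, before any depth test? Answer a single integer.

T0:
  2·area = 12
  edge (8, 20)→(3, 7): d=(-5,-13) inclusive
  edge (3, 7)→(2, 2): d=(-1,-5) inclusive
  edge (2, 2)→(8, 20): d=(6,18) inclusive
    (1,2)@(3, 5): e=[10,2,0] → #  [on edge]
    (2,2)@(5, 5): e=[36,12,-36] → ·
    (1,3)@(3, 7): e=[0,0,12] → #  [on edge]
    (2,3)@(5, 7): e=[26,10,-24] → ·
    (1,4)@(3, 9): e=[-10,-2,24] → ·
    (2,5)@(5, 11): e=[6,6,0] → #  [on edge]
    (3,5)@(7, 11): e=[32,16,-36] → ·
    (2,6)@(5, 13): e=[-4,4,12] → ·
    (2,8)@(5, 17): e=[-24,0,36] → ·  [on edge]
    (3,8)@(7, 17): e=[2,10,0] → #  [on edge]
    (4,8)@(9, 17): e=[28,20,-36] → ·
    (3,9)@(7, 19): e=[-8,8,12] → ·
  covered (4 px):
    · · · · · · · · · · ·
    · · · · · · · · · · ·
    · # · · · · · · · · ·
    · # · · · · · · · · ·
    · · · · · · · · · · ·
    · · # · · · · · · · ·
    · · · · · · · · · · ·
    · · · · · · · · · · ·
    · · · # · · · · · · ·
    · · · · · · · · · · ·
    · · · · · · · · · · ·
T1:
  2·area = 23  (B↔C swapped to make it positive)
  edge (12, 4)→(7, 2): d=(-5,-2) inclusive
  edge (7, 2)→(21, 3): d=(14,1) inclusive
  edge (21, 3)→(12, 4): d=(-9,1) inclusive
    (5,1)@(11, 3): e=[3,10,10] → #
    (6,1)@(13, 3): e=[7,8,8] → #
    (7,1)@(15, 3): e=[11,6,6] → #
    (8,1)@(17, 3): e=[15,4,4] → #
    (9,1)@(19, 3): e=[19,2,2] → #
    (10,1)@(21, 3): e=[23,0,0] → #  [on edge]
    (1,2)@(3, 5): e=[-23,46,0] → ·  [on edge]
    (5,2)@(11, 5): e=[-7,38,-8] → ·
    (6,2)@(13, 5): e=[-3,36,-10] → ·
    (7,2)@(15, 5): e=[1,34,-12] → ·
    (8,2)@(17, 5): e=[5,32,-14] → ·
    (9,2)@(19, 5): e=[9,30,-16] → ·
  covered (6 px):
    · · · · · · · · · · ·
    · · · · · # # # # # #
    · · · · · · · · · · ·
    · · · · · · · · · · ·
    · · · · · · · · · · ·
    · · · · · · · · · · ·
    · · · · · · · · · · ·
    · · · · · · · · · · ·
    · · · · · · · · · · ·
    · · · · · · · · · · ·
    · · · · · · · · · · ·

Answer: 10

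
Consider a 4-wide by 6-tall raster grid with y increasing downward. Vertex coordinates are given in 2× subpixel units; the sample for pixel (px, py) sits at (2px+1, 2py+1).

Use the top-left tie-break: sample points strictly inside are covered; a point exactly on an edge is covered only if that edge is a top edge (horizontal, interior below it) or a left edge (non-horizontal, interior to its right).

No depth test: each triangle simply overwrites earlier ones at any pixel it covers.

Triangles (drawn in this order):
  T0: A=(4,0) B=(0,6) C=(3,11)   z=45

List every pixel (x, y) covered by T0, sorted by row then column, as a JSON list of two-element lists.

T0:
  2·area = 38  (B↔C swapped to make it positive)
  edge (4, 0)→(3, 11): d=(-1,11) right/bottom  bias=-1
  edge (3, 11)→(0, 6): d=(-3,-5) top-left  bias=+0
  edge (0, 6)→(4, 0): d=(4,-6) top-left  bias=+0
    (1,1)@(3, 3): e=[8,24,6] → #
    (2,1)@(5, 3): e=[-14,34,18] → ·
    (0,2)@(1, 5): e=[28,8,2] → #
    (2,2)@(5, 5): e=[-16,28,26] → ·
    (0,3)@(1, 7): e=[26,2,10] → #
    (2,3)@(5, 7): e=[-18,22,34] → ·
    (0,4)@(1, 9): e=[24,-4,18] → ·
    (1,4)@(3, 9): e=[2,6,30] → #
    (2,4)@(5, 9): e=[-20,16,42] → ·
    (1,5)@(3, 11): e=[0,0,38] → ·  [on edge]
  covered (6 px):
    · · · ·
    · # · ·
    # # · ·
    # # · ·
    · # · ·
    · · · ·

Result: [[1,1],[0,2],[1,2],[0,3],[1,3],[1,4]]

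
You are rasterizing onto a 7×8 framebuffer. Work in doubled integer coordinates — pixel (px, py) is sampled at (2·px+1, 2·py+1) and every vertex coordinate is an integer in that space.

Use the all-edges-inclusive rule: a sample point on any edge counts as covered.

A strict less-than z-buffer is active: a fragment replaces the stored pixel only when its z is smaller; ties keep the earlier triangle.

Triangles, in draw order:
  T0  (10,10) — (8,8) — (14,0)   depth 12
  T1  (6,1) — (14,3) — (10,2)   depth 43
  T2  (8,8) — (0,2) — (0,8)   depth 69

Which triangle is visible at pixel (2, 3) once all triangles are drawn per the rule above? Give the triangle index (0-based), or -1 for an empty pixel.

T0:
  2·area = 28
  edge (10, 10)→(8, 8): d=(-2,-2) inclusive
  edge (8, 8)→(14, 0): d=(6,-8) inclusive
  edge (14, 0)→(10, 10): d=(-4,10) inclusive
    (0,0)@(1, 1): e=[0,-98,126] → ·  [on edge]
    (1,1)@(3, 3): e=[0,-70,98] → ·  [on edge]
    (2,2)@(5, 5): e=[0,-42,70] → ·  [on edge]
    (5,2)@(11, 5): e=[12,6,10] → █
    (6,2)@(13, 5): e=[16,22,-10] → ·
    (3,3)@(7, 7): e=[0,-14,42] → ·  [on edge]
    (4,3)@(9, 7): e=[4,2,22] → █
    (6,3)@(13, 7): e=[12,34,-18] → ·
    (4,4)@(9, 9): e=[0,14,14] → █  [on edge]
    (5,4)@(11, 9): e=[4,30,-6] → ·
    (4,5)@(9, 11): e=[-4,26,6] → ·
    (5,5)@(11, 11): e=[0,42,-14] → ·  [on edge]
    (6,6)@(13, 13): e=[0,70,-42] → ·  [on edge]
  covered (4 px):
    · · · · · · ·
    · · · · · · ·
    · · · · · █ ·
    · · · · █ █ ·
    · · · · █ · ·
    · · · · · · ·
    · · · · · · ·
    · · · · · · ·
T1:
  degenerate (2·area = 0) — covers nothing
T2:
  2·area = 48  (B↔C swapped to make it positive)
  edge (8, 8)→(0, 8): d=(-8,0) inclusive
  edge (0, 8)→(0, 2): d=(0,-6) inclusive
  edge (0, 2)→(8, 8): d=(8,6) inclusive
    (0,1)@(1, 3): e=[40,6,2] → █
    (1,1)@(3, 3): e=[40,18,-10] → ·
    (0,2)@(1, 5): e=[24,6,18] → █
    (1,2)@(3, 5): e=[24,18,6] → █
    (2,2)@(5, 5): e=[24,30,-6] → ·
    (0,3)@(1, 7): e=[8,6,34] → █
    (2,3)@(5, 7): e=[8,30,10] → █
    (3,3)@(7, 7): e=[8,42,-2] → ·
    (0,4)@(1, 9): e=[-8,6,50] → ·
    (1,4)@(3, 9): e=[-8,18,38] → ·
    (2,4)@(5, 9): e=[-8,30,26] → ·
  covered (6 px):
    · · · · · · ·
    █ · · · · · ·
    █ █ · · · · ·
    █ █ █ · · · ·
    · · · · · · ·
    · · · · · · ·
    · · · · · · ·
    · · · · · · ·

Z-buffer (winner per pixel, '.' = empty):
  . . . . . . .
  2 . . . . . .
  2 2 . . . 0 .
  2 2 2 . 0 0 .
  . . . . 0 . .
  . . . . . . .
  . . . . . . .
  . . . . . . .

Result: 2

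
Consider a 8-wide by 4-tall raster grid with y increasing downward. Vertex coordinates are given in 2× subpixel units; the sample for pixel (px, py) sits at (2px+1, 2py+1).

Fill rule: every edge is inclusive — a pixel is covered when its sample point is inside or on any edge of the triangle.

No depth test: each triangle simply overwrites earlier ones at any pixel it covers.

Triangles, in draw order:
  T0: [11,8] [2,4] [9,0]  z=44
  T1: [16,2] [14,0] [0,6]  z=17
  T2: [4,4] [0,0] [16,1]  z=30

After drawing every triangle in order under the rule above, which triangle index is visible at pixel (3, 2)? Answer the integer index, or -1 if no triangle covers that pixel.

T0:
  2·area = 64
  edge (11, 8)→(2, 4): d=(-9,-4) inclusive
  edge (2, 4)→(9, 0): d=(7,-4) inclusive
  edge (9, 0)→(11, 8): d=(2,8) inclusive
    (4,0)@(9, 1): e=[55,7,2] → #
    (5,0)@(11, 1): e=[63,15,-14] → ·
    (2,1)@(5, 3): e=[21,5,38] → #
    (3,1)@(7, 3): e=[29,13,22] → #
    (5,1)@(11, 3): e=[45,29,-10] → ·
    (2,2)@(5, 5): e=[3,19,42] → #
    (5,2)@(11, 5): e=[27,43,-6] → ·
    (2,3)@(5, 7): e=[-15,33,46] → ·
    (3,3)@(7, 7): e=[-7,41,30] → ·
    (4,3)@(9, 7): e=[1,49,14] → #
    (5,3)@(11, 7): e=[9,57,-2] → ·
  covered (8 px):
    · · · · # · · ·
    · · # # # · · ·
    · · # # # · · ·
    · · · · # · · ·
T1:
  2·area = 40  (B↔C swapped to make it positive)
  edge (16, 2)→(0, 6): d=(-16,4) inclusive
  edge (0, 6)→(14, 0): d=(14,-6) inclusive
  edge (14, 0)→(16, 2): d=(2,2) inclusive
    (6,0)@(13, 1): e=[28,8,4] → #
    (7,0)@(15, 1): e=[20,20,0] → #  [on edge]
    (3,1)@(7, 3): e=[20,0,20] → #  [on edge]
    (4,1)@(9, 3): e=[12,12,16] → #
    (5,1)@(11, 3): e=[4,24,12] → #
    (6,1)@(13, 3): e=[-4,36,8] → ·
    (7,1)@(15, 3): e=[-12,48,4] → ·
    (1,2)@(3, 5): e=[4,4,32] → #
    (2,2)@(5, 5): e=[-4,16,28] → ·
    (3,2)@(7, 5): e=[-12,28,24] → ·
    (4,2)@(9, 5): e=[-20,40,20] → ·
    (5,2)@(11, 5): e=[-28,52,16] → ·
  covered (6 px):
    · · · · · · # #
    · · · # # # · ·
    · # · · · · · ·
    · · · · · · · ·
T2:
  2·area = 60
  edge (4, 4)→(0, 0): d=(-4,-4) inclusive
  edge (0, 0)→(16, 1): d=(16,1) inclusive
  edge (16, 1)→(4, 4): d=(-12,3) inclusive
    (0,0)@(1, 1): e=[0,15,45] → #  [on edge]
    (1,0)@(3, 1): e=[8,13,39] → #
    (2,0)@(5, 1): e=[16,11,33] → #
    (3,0)@(7, 1): e=[24,9,27] → #
    (4,0)@(9, 1): e=[32,7,21] → #
    (5,0)@(11, 1): e=[40,5,15] → #
    (6,0)@(13, 1): e=[48,3,9] → #
    (7,0)@(15, 1): e=[56,1,3] → #
    (0,1)@(1, 3): e=[-8,47,21] → ·
    (1,1)@(3, 3): e=[0,45,15] → #  [on edge]
    (4,1)@(9, 3): e=[24,39,-3] → ·
    (5,1)@(11, 3): e=[32,37,-9] → ·
    (2,2)@(5, 5): e=[0,75,-15] → ·  [on edge]
    (3,3)@(7, 7): e=[0,105,-45] → ·  [on edge]
  covered (11 px):
    # # # # # # # #
    · # # # · · · ·
    · · · · · · · ·
    · · · · · · · ·

Z-buffer (winner per pixel, '.' = empty):
  2 2 2 2 2 2 2 2
  . 2 2 2 1 1 . .
  . 1 0 0 0 . . .
  . . . . 0 . . .

Result: 0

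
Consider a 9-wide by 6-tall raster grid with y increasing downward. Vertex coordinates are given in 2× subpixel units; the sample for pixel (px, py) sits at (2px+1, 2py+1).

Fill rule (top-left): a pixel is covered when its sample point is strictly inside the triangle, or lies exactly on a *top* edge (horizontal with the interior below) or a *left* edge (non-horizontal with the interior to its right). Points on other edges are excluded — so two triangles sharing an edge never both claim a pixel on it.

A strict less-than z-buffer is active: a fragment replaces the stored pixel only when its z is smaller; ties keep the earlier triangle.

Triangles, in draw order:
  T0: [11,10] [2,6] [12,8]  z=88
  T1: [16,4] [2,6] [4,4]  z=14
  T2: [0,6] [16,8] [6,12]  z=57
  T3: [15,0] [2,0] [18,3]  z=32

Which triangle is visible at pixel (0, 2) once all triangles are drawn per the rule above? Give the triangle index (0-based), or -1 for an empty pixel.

T0:
  2·area = 22
  edge (11, 10)→(2, 6): d=(-9,-4) top-left  bias=+0
  edge (2, 6)→(12, 8): d=(10,2) right/bottom  bias=-1
  edge (12, 8)→(11, 10): d=(-1,2) right/bottom  bias=-1
    (2,3)@(5, 7): e=[3,4,15] → █
    (3,3)@(7, 7): e=[11,0,11] → ·  [on edge]
    (2,4)@(5, 9): e=[-15,24,13] → ·
    (4,4)@(9, 9): e=[1,16,5] → █
    (5,4)@(11, 9): e=[9,12,1] → █
    (6,4)@(13, 9): e=[17,8,-3] → ·
    (8,4)@(17, 9): e=[33,0,-11] → ·  [on edge]
    (4,5)@(9, 11): e=[-17,36,3] → ·
    (5,5)@(11, 11): e=[-9,32,-1] → ·
  covered (3 px):
    · · · · · · · · ·
    · · · · · · · · ·
    · · · · · · · · ·
    · · █ · · · · · ·
    · · · · █ █ · · ·
    · · · · · · · · ·
T1:
  2·area = 24
  edge (16, 4)→(2, 6): d=(-14,2) right/bottom  bias=-1
  edge (2, 6)→(4, 4): d=(2,-2) top-left  bias=+0
  edge (4, 4)→(16, 4): d=(12,0) top-left  bias=+0
    (3,0)@(7, 1): e=[60,0,-36] → ·  [on edge]
    (2,1)@(5, 3): e=[36,0,-12] → ·  [on edge]
    (1,2)@(3, 5): e=[12,0,12] → █  [on edge]
    (2,2)@(5, 5): e=[8,4,12] → █
    (3,2)@(7, 5): e=[4,8,12] → █
    (4,2)@(9, 5): e=[0,12,12] → ·  [on edge]
    (0,3)@(1, 7): e=[-12,0,36] → ·  [on edge]
    (1,3)@(3, 7): e=[-16,4,36] → ·
    (2,3)@(5, 7): e=[-20,8,36] → ·
    (3,3)@(7, 7): e=[-24,12,36] → ·
  covered (3 px):
    · · · · · · · · ·
    · · · · · · · · ·
    · █ █ █ · · · · ·
    · · · · · · · · ·
    · · · · · · · · ·
    · · · · · · · · ·
T2:
  2·area = 84
  edge (0, 6)→(16, 8): d=(16,2) right/bottom  bias=-1
  edge (16, 8)→(6, 12): d=(-10,4) right/bottom  bias=-1
  edge (6, 12)→(0, 6): d=(-6,-6) top-left  bias=+0
    (0,3)@(1, 7): e=[14,70,0] → █  [on edge]
    (1,3)@(3, 7): e=[10,62,12] → █
    (2,3)@(5, 7): e=[6,54,24] → █
    (3,3)@(7, 7): e=[2,46,36] → █
    (4,3)@(9, 7): e=[-2,38,48] → ·
    (0,4)@(1, 9): e=[46,50,-12] → ·
    (1,4)@(3, 9): e=[42,42,0] → █  [on edge]
    (4,4)@(9, 9): e=[30,18,36] → █
    (5,4)@(11, 9): e=[26,10,48] → █
    (6,4)@(13, 9): e=[22,2,60] → █
    (7,4)@(15, 9): e=[18,-6,72] → ·
    (1,5)@(3, 11): e=[74,22,-12] → ·
    (2,5)@(5, 11): e=[70,14,0] → █  [on edge]
  covered (12 px):
    · · · · · · · · ·
    · · · · · · · · ·
    · · · · · · · · ·
    █ █ █ █ · · · · ·
    · █ █ █ █ █ █ · ·
    · · █ █ · · · · ·
T3:
  2·area = 39  (B↔C swapped to make it positive)
  edge (15, 0)→(18, 3): d=(3,3) right/bottom  bias=-1
  edge (18, 3)→(2, 0): d=(-16,-3) top-left  bias=+0
  edge (2, 0)→(15, 0): d=(13,0) top-left  bias=+0
    (4,0)@(9, 1): e=[21,5,13] → █
    (5,0)@(11, 1): e=[15,11,13] → █
    (6,0)@(13, 1): e=[9,17,13] → █
    (7,0)@(15, 1): e=[3,23,13] → █
    (8,0)@(17, 1): e=[-3,29,13] → ·
    (4,1)@(9, 3): e=[27,-27,39] → ·
    (5,1)@(11, 3): e=[21,-21,39] → ·
    (6,1)@(13, 3): e=[15,-15,39] → ·
    (7,1)@(15, 3): e=[9,-9,39] → ·
  covered (4 px):
    · · · · █ █ █ █ ·
    · · · · · · · · ·
    · · · · · · · · ·
    · · · · · · · · ·
    · · · · · · · · ·
    · · · · · · · · ·

Z-buffer (winner per pixel, '.' = empty):
  . . . . 3 3 3 3 .
  . . . . . . . . .
  . 1 1 1 . . . . .
  2 2 2 2 . . . . .
  . 2 2 2 2 2 2 . .
  . . 2 2 . . . . .

Answer: -1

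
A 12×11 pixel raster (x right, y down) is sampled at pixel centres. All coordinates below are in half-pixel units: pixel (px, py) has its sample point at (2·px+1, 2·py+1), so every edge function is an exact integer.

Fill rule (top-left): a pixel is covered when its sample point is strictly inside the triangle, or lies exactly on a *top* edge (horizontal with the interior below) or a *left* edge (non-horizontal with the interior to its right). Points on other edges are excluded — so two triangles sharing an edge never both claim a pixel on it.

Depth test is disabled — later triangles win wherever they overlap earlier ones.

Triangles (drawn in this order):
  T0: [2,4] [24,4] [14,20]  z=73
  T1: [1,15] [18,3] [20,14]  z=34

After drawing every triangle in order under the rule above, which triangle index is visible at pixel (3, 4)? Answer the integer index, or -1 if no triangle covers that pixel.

T0:
  2·area = 352
  edge (2, 4)→(24, 4): d=(22,0) top-left  bias=+0
  edge (24, 4)→(14, 20): d=(-10,16) right/bottom  bias=-1
  edge (14, 20)→(2, 4): d=(-12,-16) top-left  bias=+0
    (1,2)@(3, 5): e=[22,326,4] → #
    (2,2)@(5, 5): e=[22,294,36] → #
    (3,2)@(7, 5): e=[22,262,68] → #
    (4,2)@(9, 5): e=[22,230,100] → #
    (5,2)@(11, 5): e=[22,198,132] → #
    (6,2)@(13, 5): e=[22,166,164] → #
    (7,2)@(15, 5): e=[22,134,196] → #
    (8,2)@(17, 5): e=[22,102,228] → #
    (9,2)@(19, 5): e=[22,70,260] → #
    (10,2)@(21, 5): e=[22,38,292] → #
    (11,2)@(23, 5): e=[22,6,324] → #
    (1,3)@(3, 7): e=[66,306,-20] → ·
  covered (44 px):
    · · · · · · · · · · · ·
    · · · · · · · · · · · ·
    · # # # # # # # # # # #
    · · # # # # # # # # # ·
    · · · # # # # # # # · ·
    · · · · # # # # # # · ·
    · · · · # # # # # · · ·
    · · · · · # # # # · · ·
    · · · · · · # # · · · ·
    · · · · · · · · · · · ·
    · · · · · · · · · · · ·
T1:
  2·area = 211
  edge (1, 15)→(18, 3): d=(17,-12) top-left  bias=+0
  edge (18, 3)→(20, 14): d=(2,11) right/bottom  bias=-1
  edge (20, 14)→(1, 15): d=(-19,1) right/bottom  bias=-1
    (8,2)@(17, 5): e=[22,15,174] → #
    (9,2)@(19, 5): e=[46,-7,172] → ·
    (6,3)@(13, 7): e=[8,63,140] → #
    (7,3)@(15, 7): e=[32,41,138] → #
    (9,3)@(19, 7): e=[80,-3,134] → ·
    (5,4)@(11, 9): e=[18,89,104] → #
    (9,4)@(19, 9): e=[114,1,96] → #
    (10,4)@(21, 9): e=[138,-21,94] → ·
    (3,5)@(7, 11): e=[4,137,70] → #
    (4,5)@(9, 11): e=[28,115,68] → #
    (10,5)@(21, 11): e=[172,-17,56] → ·
    (2,6)@(5, 13): e=[14,163,34] → #
    (0,7)@(1, 15): e=[0,211,0] → ·  [on edge]
  covered (24 px):
    · · · · · · · · · · · ·
    · · · · · · · · · · · ·
    · · · · · · · · # · · ·
    · · · · · · # # # · · ·
    · · · · · # # # # # · ·
    · · · # # # # # # # · ·
    · · # # # # # # # # · ·
    · · · · · · · · · · · ·
    · · · · · · · · · · · ·
    · · · · · · · · · · · ·
    · · · · · · · · · · · ·

Z-buffer (winner per pixel, '.' = empty):
  . . . . . . . . . . . .
  . . . . . . . . . . . .
  . 0 0 0 0 0 0 0 1 0 0 0
  . . 0 0 0 0 1 1 1 0 0 .
  . . . 0 0 1 1 1 1 1 . .
  . . . 1 1 1 1 1 1 1 . .
  . . 1 1 1 1 1 1 1 1 . .
  . . . . . 0 0 0 0 . . .
  . . . . . . 0 0 . . . .
  . . . . . . . . . . . .
  . . . . . . . . . . . .

Final: 0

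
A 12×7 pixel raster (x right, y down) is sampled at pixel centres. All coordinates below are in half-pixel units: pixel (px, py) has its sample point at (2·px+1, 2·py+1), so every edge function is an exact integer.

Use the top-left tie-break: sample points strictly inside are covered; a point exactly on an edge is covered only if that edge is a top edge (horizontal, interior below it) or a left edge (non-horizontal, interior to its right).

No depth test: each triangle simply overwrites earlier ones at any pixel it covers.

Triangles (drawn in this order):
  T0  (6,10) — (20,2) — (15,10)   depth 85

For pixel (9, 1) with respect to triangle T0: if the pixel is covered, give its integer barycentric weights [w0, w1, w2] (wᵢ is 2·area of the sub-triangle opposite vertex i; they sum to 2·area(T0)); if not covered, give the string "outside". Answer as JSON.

T0:
  2·area = 72
  edge (6, 10)→(20, 2): d=(14,-8) top-left  bias=+0
  edge (20, 2)→(15, 10): d=(-5,8) right/bottom  bias=-1
  edge (15, 10)→(6, 10): d=(-9,0) right/bottom  bias=-1
    (9,1)@(19, 3): e=[6,3,63] → █
    (10,1)@(21, 3): e=[22,-13,63] → ·
    (7,2)@(15, 5): e=[2,25,45] → █
    (8,2)@(17, 5): e=[18,9,45] → █
    (9,2)@(19, 5): e=[34,-7,45] → ·
    (6,3)@(13, 7): e=[14,31,27] → █
    (8,3)@(17, 7): e=[46,-1,27] → ·
    (4,4)@(9, 9): e=[10,53,9] → █
    (5,4)@(11, 9): e=[26,37,9] → █
    (8,4)@(17, 9): e=[74,-11,9] → ·
    (4,5)@(9, 11): e=[38,43,-9] → ·
    (5,5)@(11, 11): e=[54,27,-9] → ·
  covered (9 px):
    · · · · · · · · · · · ·
    · · · · · · · · · █ · ·
    · · · · · · · █ █ · · ·
    · · · · · · █ █ · · · ·
    · · · · █ █ █ █ · · · ·
    · · · · · · · · · · · ·
    · · · · · · · · · · · ·

Result: [3,63,6]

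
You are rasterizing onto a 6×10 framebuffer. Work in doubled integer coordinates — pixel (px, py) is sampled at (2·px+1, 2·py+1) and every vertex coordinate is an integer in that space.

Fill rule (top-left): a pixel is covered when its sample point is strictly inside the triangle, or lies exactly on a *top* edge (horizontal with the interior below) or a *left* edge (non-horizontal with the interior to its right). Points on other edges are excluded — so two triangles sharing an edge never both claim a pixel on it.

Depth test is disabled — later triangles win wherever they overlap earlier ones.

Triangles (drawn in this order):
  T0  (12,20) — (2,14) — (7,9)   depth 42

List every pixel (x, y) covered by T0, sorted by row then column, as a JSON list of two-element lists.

T0:
  2·area = 80
  edge (12, 20)→(2, 14): d=(-10,-6) top-left  bias=+0
  edge (2, 14)→(7, 9): d=(5,-5) top-left  bias=+0
  edge (7, 9)→(12, 20): d=(5,11) right/bottom  bias=-1
    (5,2)@(11, 5): e=[144,0,-64] → .  [on edge]
    (4,3)@(9, 7): e=[112,0,-32] → .  [on edge]
    (3,4)@(7, 9): e=[80,0,0] → .  [on edge]
    (2,5)@(5, 11): e=[48,0,32] → X  [on edge]
    (3,5)@(7, 11): e=[60,10,10] → X
    (4,5)@(9, 11): e=[72,20,-12] → .
    (1,6)@(3, 13): e=[16,0,64] → X  [on edge]
    (4,6)@(9, 13): e=[52,30,-2] → .
    (0,7)@(1, 15): e=[-16,0,96] → .  [on edge]
    (1,7)@(3, 15): e=[-4,10,74] → .
    (2,7)@(5, 15): e=[8,20,52] → X
    (4,7)@(9, 15): e=[32,40,8] → X
    (3,8)@(7, 17): e=[0,40,40] → X  [on edge]
  covered (11 px):
    . . . . . .
    . . . . . .
    . . . . . .
    . . . . . .
    . . . . . .
    . . X X . .
    . X X X . .
    . . X X X .
    . . . X X .
    . . . . . X

Answer: [[2,5],[3,5],[1,6],[2,6],[3,6],[2,7],[3,7],[4,7],[3,8],[4,8],[5,9]]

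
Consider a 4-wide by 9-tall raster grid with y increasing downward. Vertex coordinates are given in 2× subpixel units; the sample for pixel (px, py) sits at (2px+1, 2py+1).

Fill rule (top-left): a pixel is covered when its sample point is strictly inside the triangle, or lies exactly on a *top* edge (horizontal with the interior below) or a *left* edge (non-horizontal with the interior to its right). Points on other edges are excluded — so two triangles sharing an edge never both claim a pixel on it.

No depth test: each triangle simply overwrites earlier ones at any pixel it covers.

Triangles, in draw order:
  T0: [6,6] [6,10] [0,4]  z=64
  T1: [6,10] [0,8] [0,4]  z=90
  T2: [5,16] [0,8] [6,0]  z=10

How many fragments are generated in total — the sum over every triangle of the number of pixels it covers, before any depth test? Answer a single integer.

T0:
  2·area = 24
  edge (6, 6)→(6, 10): d=(0,4) right/bottom  bias=-1
  edge (6, 10)→(0, 4): d=(-6,-6) top-left  bias=+0
  edge (0, 4)→(6, 6): d=(6,2) right/bottom  bias=-1
    (0,2)@(1, 5): e=[20,0,4] → X  [on edge]
    (1,2)@(3, 5): e=[12,12,0] → .  [on edge]
    (0,3)@(1, 7): e=[20,-12,16] → .
    (1,3)@(3, 7): e=[12,0,12] → X  [on edge]
    (2,3)@(5, 7): e=[4,12,8] → X
    (3,3)@(7, 7): e=[-4,24,4] → .
    (1,4)@(3, 9): e=[12,-12,24] → .
    (2,4)@(5, 9): e=[4,0,20] → X  [on edge]
    (3,4)@(7, 9): e=[-4,12,16] → .
    (2,5)@(5, 11): e=[4,-12,32] → .
    (3,5)@(7, 11): e=[-4,0,28] → .  [on edge]
  covered (4 px):
    . . . .
    . . . .
    X . . .
    . X X .
    . . X .
    . . . .
    . . . .
    . . . .
    . . . .
T1:
  2·area = 24
  edge (6, 10)→(0, 8): d=(-6,-2) top-left  bias=+0
  edge (0, 8)→(0, 4): d=(0,-4) top-left  bias=+0
  edge (0, 4)→(6, 10): d=(6,6) right/bottom  bias=-1
    (0,2)@(1, 5): e=[20,4,0] → .  [on edge]
    (0,3)@(1, 7): e=[8,4,12] → X
    (1,3)@(3, 7): e=[12,12,0] → .  [on edge]
    (0,4)@(1, 9): e=[-4,4,24] → .
    (1,4)@(3, 9): e=[0,12,12] → X  [on edge]
    (2,4)@(5, 9): e=[4,20,0] → .  [on edge]
    (1,5)@(3, 11): e=[-12,12,24] → .
    (3,5)@(7, 11): e=[-4,28,0] → .  [on edge]
  covered (2 px):
    . . . .
    . . . .
    . . . .
    X . . .
    . X . .
    . . . .
    . . . .
    . . . .
    . . . .
T2:
  2·area = 88
  edge (5, 16)→(0, 8): d=(-5,-8) top-left  bias=+0
  edge (0, 8)→(6, 0): d=(6,-8) top-left  bias=+0
  edge (6, 0)→(5, 16): d=(-1,16) right/bottom  bias=-1
    (2,1)@(5, 3): e=[65,10,13] → X
    (3,1)@(7, 3): e=[81,26,-19] → .
    (1,2)@(3, 5): e=[39,6,43] → X
    (3,2)@(7, 5): e=[71,38,-21] → .
    (0,3)@(1, 7): e=[13,2,73] → X
    (3,3)@(7, 7): e=[61,50,-23] → .
    (0,4)@(1, 9): e=[3,14,71] → X
    (3,4)@(7, 9): e=[51,62,-25] → .
    (0,5)@(1, 11): e=[-7,26,69] → .
    (1,5)@(3, 11): e=[9,42,37] → X
    (3,5)@(7, 11): e=[41,74,-27] → .
    (1,6)@(3, 13): e=[-1,54,35] → .
  covered (13 px):
    . . . .
    . . X .
    . X X .
    X X X .
    X X X .
    . X X .
    . . X .
    . . X .
    . . . .

Result: 19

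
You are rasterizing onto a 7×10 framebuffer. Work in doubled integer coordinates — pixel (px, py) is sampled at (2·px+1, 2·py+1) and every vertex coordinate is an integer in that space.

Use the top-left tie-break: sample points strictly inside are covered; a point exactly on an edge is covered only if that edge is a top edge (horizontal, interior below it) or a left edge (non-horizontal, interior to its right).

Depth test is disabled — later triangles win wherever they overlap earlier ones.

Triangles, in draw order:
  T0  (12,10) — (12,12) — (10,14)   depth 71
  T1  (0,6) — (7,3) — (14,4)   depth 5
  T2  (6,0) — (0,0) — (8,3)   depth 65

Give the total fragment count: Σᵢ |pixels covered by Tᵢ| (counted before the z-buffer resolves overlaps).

T0:
  2·area = 4
  edge (12, 10)→(12, 12): d=(0,2) right/bottom  bias=-1
  edge (12, 12)→(10, 14): d=(-2,2) right/bottom  bias=-1
  edge (10, 14)→(12, 10): d=(2,-4) top-left  bias=+0
    (6,5)@(13, 11): e=[-2,0,6] → ·  [on edge]
    (5,6)@(11, 13): e=[2,0,2] → ·  [on edge]
    (4,7)@(9, 15): e=[6,0,-2] → ·  [on edge]
    (3,8)@(7, 17): e=[10,0,-6] → ·  [on edge]
    (2,9)@(5, 19): e=[14,0,-10] → ·  [on edge]
  covered (0 px):
    · · · · · · ·
    · · · · · · ·
    · · · · · · ·
    · · · · · · ·
    · · · · · · ·
    · · · · · · ·
    · · · · · · ·
    · · · · · · ·
    · · · · · · ·
    · · · · · · ·
T1:
  2·area = 28
  edge (0, 6)→(7, 3): d=(7,-3) top-left  bias=+0
  edge (7, 3)→(14, 4): d=(7,1) right/bottom  bias=-1
  edge (14, 4)→(0, 6): d=(-14,2) right/bottom  bias=-1
    (3,1)@(7, 3): e=[0,0,28] → ·  [on edge]
    (1,2)@(3, 5): e=[2,18,8] → #
    (2,2)@(5, 5): e=[8,16,4] → #
    (3,2)@(7, 5): e=[14,14,0] → ·  [on edge]
    (1,3)@(3, 7): e=[16,32,-20] → ·
    (2,3)@(5, 7): e=[22,30,-24] → ·
  covered (2 px):
    · · · · · · ·
    · · · · · · ·
    · # # · · · ·
    · · · · · · ·
    · · · · · · ·
    · · · · · · ·
    · · · · · · ·
    · · · · · · ·
    · · · · · · ·
    · · · · · · ·
T2:
  2·area = 18  (B↔C swapped to make it positive)
  edge (6, 0)→(8, 3): d=(2,3) right/bottom  bias=-1
  edge (8, 3)→(0, 0): d=(-8,-3) top-left  bias=+0
  edge (0, 0)→(6, 0): d=(6,0) top-left  bias=+0
    (1,0)@(3, 1): e=[11,1,6] → #
    (2,0)@(5, 1): e=[5,7,6] → #
    (3,0)@(7, 1): e=[-1,13,6] → ·
    (1,1)@(3, 3): e=[15,-15,18] → ·
    (2,1)@(5, 3): e=[9,-9,18] → ·
  covered (2 px):
    · # # · · · ·
    · · · · · · ·
    · · · · · · ·
    · · · · · · ·
    · · · · · · ·
    · · · · · · ·
    · · · · · · ·
    · · · · · · ·
    · · · · · · ·
    · · · · · · ·

Answer: 4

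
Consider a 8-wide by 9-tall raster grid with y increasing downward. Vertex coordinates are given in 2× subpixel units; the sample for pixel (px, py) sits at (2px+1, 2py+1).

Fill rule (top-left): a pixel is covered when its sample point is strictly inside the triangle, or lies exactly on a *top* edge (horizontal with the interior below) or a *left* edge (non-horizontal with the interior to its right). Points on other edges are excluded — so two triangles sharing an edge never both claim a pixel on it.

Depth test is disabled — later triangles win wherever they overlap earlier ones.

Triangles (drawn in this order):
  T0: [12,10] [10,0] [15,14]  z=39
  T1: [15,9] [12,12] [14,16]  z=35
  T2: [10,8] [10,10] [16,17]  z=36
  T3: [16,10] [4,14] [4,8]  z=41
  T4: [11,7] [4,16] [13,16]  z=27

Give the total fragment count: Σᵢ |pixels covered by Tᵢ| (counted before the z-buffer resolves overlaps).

T0:
  2·area = 22
  edge (12, 10)→(10, 0): d=(-2,-10) top-left  bias=+0
  edge (10, 0)→(15, 14): d=(5,14) right/bottom  bias=-1
  edge (15, 14)→(12, 10): d=(-3,-4) top-left  bias=+0
    (5,1)@(11, 3): e=[4,1,17] → #
    (6,1)@(13, 3): e=[24,-27,25] → ·
    (5,2)@(11, 5): e=[0,11,11] → #  [on edge]
    (6,2)@(13, 5): e=[20,-17,19] → ·
    (5,3)@(11, 7): e=[-4,21,5] → ·
    (6,4)@(13, 9): e=[12,3,7] → #
    (7,4)@(15, 9): e=[32,-25,15] → ·
    (6,5)@(13, 11): e=[8,13,1] → #
    (7,5)@(15, 11): e=[28,-15,9] → ·
    (6,6)@(13, 13): e=[4,23,-5] → ·
    (6,7)@(13, 15): e=[0,33,-11] → ·  [on edge]
  covered (4 px):
    · · · · · · · ·
    · · · · · # · ·
    · · · · · # · ·
    · · · · · · · ·
    · · · · · · # ·
    · · · · · · # ·
    · · · · · · · ·
    · · · · · · · ·
    · · · · · · · ·
T1:
  2·area = 18  (B↔C swapped to make it positive)
  edge (15, 9)→(14, 16): d=(-1,7) right/bottom  bias=-1
  edge (14, 16)→(12, 12): d=(-2,-4) top-left  bias=+0
  edge (12, 12)→(15, 9): d=(3,-3) top-left  bias=+0
    (7,4)@(15, 9): e=[0,18,0] → ·  [on edge]
    (6,5)@(13, 11): e=[12,6,0] → #  [on edge]
    (7,5)@(15, 11): e=[-2,14,6] → ·
    (5,6)@(11, 13): e=[24,-6,0] → ·  [on edge]
    (6,6)@(13, 13): e=[10,2,6] → #
    (7,6)@(15, 13): e=[-4,10,12] → ·
    (4,7)@(9, 15): e=[36,-18,0] → ·  [on edge]
    (6,7)@(13, 15): e=[8,-2,12] → ·
    (3,8)@(7, 17): e=[48,-30,0] → ·  [on edge]
  covered (2 px):
    · · · · · · · ·
    · · · · · · · ·
    · · · · · · · ·
    · · · · · · · ·
    · · · · · · · ·
    · · · · · · # ·
    · · · · · · # ·
    · · · · · · · ·
    · · · · · · · ·
T2:
  2·area = 12  (B↔C swapped to make it positive)
  edge (10, 8)→(16, 17): d=(6,9) right/bottom  bias=-1
  edge (16, 17)→(10, 10): d=(-6,-7) top-left  bias=+0
  edge (10, 10)→(10, 8): d=(0,-2) top-left  bias=+0
    (5,5)@(11, 11): e=[9,1,2] → #
    (6,5)@(13, 11): e=[-9,15,6] → ·
    (5,6)@(11, 13): e=[21,-11,2] → ·
    (6,6)@(13, 13): e=[3,3,6] → #
    (7,6)@(15, 13): e=[-15,17,10] → ·
    (6,7)@(13, 15): e=[15,-9,6] → ·
  covered (2 px):
    · · · · · · · ·
    · · · · · · · ·
    · · · · · · · ·
    · · · · · · · ·
    · · · · · · · ·
    · · · · · # · ·
    · · · · · · # ·
    · · · · · · · ·
    · · · · · · · ·
T3:
  2·area = 72
  edge (16, 10)→(4, 14): d=(-12,4) right/bottom  bias=-1
  edge (4, 14)→(4, 8): d=(0,-6) top-left  bias=+0
  edge (4, 8)→(16, 10): d=(12,2) right/bottom  bias=-1
    (2,4)@(5, 9): e=[56,6,10] → #
    (3,4)@(7, 9): e=[48,18,6] → #
    (4,4)@(9, 9): e=[40,30,2] → #
    (5,4)@(11, 9): e=[32,42,-2] → ·
    (2,5)@(5, 11): e=[32,6,34] → #
    (5,5)@(11, 11): e=[8,42,22] → #
    (6,5)@(13, 11): e=[0,54,18] → ·  [on edge]
    (2,6)@(5, 13): e=[8,6,58] → #
    (3,6)@(7, 13): e=[0,18,54] → ·  [on edge]
    (4,6)@(9, 13): e=[-8,30,50] → ·
    (5,6)@(11, 13): e=[-16,42,46] → ·
    (0,7)@(1, 15): e=[0,-18,90] → ·  [on edge]
  covered (8 px):
    · · · · · · · ·
    · · · · · · · ·
    · · · · · · · ·
    · · · · · · · ·
    · · # # # · · ·
    · · # # # # · ·
    · · # · · · · ·
    · · · · · · · ·
    · · · · · · · ·
T4:
  2·area = 81  (B↔C swapped to make it positive)
  edge (11, 7)→(13, 16): d=(2,9) right/bottom  bias=-1
  edge (13, 16)→(4, 16): d=(-9,0) right/bottom  bias=-1
  edge (4, 16)→(11, 7): d=(7,-9) top-left  bias=+0
    (5,3)@(11, 7): e=[0,81,0] → ·  [on edge]
    (5,4)@(11, 9): e=[4,63,14] → #
    (6,4)@(13, 9): e=[-14,63,32] → ·
    (4,5)@(9, 11): e=[26,45,10] → #
    (6,5)@(13, 11): e=[-10,45,46] → ·
    (3,6)@(7, 13): e=[48,27,6] → #
    (6,6)@(13, 13): e=[-6,27,60] → ·
    (2,7)@(5, 15): e=[70,9,2] → #
    (6,7)@(13, 15): e=[-2,9,74] → ·
    (2,8)@(5, 17): e=[74,-9,16] → ·
    (3,8)@(7, 17): e=[56,-9,34] → ·
    (4,8)@(9, 17): e=[38,-9,52] → ·
  covered (10 px):
    · · · · · · · ·
    · · · · · · · ·
    · · · · · · · ·
    · · · · · · · ·
    · · · · · # · ·
    · · · · # # · ·
    · · · # # # · ·
    · · # # # # · ·
    · · · · · · · ·

Answer: 26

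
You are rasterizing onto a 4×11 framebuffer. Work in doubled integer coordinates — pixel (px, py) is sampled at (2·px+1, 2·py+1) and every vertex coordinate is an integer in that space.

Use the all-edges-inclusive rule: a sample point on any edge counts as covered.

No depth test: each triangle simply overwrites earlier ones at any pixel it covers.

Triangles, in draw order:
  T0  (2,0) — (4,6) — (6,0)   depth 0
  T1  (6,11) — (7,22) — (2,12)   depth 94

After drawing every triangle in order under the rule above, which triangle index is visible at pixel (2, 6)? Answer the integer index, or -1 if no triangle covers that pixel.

T0:
  2·area = 24  (B↔C swapped to make it positive)
  edge (2, 0)→(6, 0): d=(4,0) inclusive
  edge (6, 0)→(4, 6): d=(-2,6) inclusive
  edge (4, 6)→(2, 0): d=(-2,-6) inclusive
    (1,0)@(3, 1): e=[4,16,4] → █
    (2,0)@(5, 1): e=[4,4,16] → █
    (3,0)@(7, 1): e=[4,-8,28] → ·
    (1,1)@(3, 3): e=[12,12,0] → █  [on edge]
    (2,1)@(5, 3): e=[12,0,12] → █  [on edge]
    (3,1)@(7, 3): e=[12,-12,24] → ·
    (1,2)@(3, 5): e=[20,8,-4] → ·
    (2,2)@(5, 5): e=[20,-4,8] → ·
    (1,4)@(3, 9): e=[36,0,-12] → ·  [on edge]
    (2,4)@(5, 9): e=[36,-12,0] → ·  [on edge]
    (0,7)@(1, 15): e=[60,0,-36] → ·  [on edge]
    (3,7)@(7, 15): e=[60,-36,0] → ·  [on edge]
  covered (4 px):
    · █ █ ·
    · █ █ ·
    · · · ·
    · · · ·
    · · · ·
    · · · ·
    · · · ·
    · · · ·
    · · · ·
    · · · ·
    · · · ·
T1:
  2·area = 45
  edge (6, 11)→(7, 22): d=(1,11) inclusive
  edge (7, 22)→(2, 12): d=(-5,-10) inclusive
  edge (2, 12)→(6, 11): d=(4,-1) inclusive
    (1,6)@(3, 13): e=[35,5,5] → █
    (2,6)@(5, 13): e=[13,25,7] → █
    (3,6)@(7, 13): e=[-9,45,9] → ·
    (1,7)@(3, 15): e=[37,-5,13] → ·
    (2,7)@(5, 15): e=[15,15,15] → █
    (3,7)@(7, 15): e=[-7,35,17] → ·
    (2,8)@(5, 17): e=[17,5,23] → █
    (3,8)@(7, 17): e=[-5,25,25] → ·
    (2,9)@(5, 19): e=[19,-5,31] → ·
  covered (4 px):
    · · · ·
    · · · ·
    · · · ·
    · · · ·
    · · · ·
    · · · ·
    · █ █ ·
    · · █ ·
    · · █ ·
    · · · ·
    · · · ·

Z-buffer (winner per pixel, '.' = empty):
  . 0 0 .
  . 0 0 .
  . . . .
  . . . .
  . . . .
  . . . .
  . 1 1 .
  . . 1 .
  . . 1 .
  . . . .
  . . . .

Result: 1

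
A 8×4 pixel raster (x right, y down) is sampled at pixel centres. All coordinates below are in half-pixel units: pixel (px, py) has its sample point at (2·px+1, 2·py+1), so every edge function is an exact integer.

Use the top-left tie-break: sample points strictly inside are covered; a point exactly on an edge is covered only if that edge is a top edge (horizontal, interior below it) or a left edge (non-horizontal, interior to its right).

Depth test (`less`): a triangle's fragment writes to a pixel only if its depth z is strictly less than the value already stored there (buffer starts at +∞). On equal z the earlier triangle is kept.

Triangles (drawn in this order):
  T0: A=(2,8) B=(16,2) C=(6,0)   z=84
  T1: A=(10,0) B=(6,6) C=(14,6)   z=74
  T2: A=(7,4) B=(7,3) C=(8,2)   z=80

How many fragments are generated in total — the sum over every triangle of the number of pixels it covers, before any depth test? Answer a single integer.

T0:
  2·area = 88  (B↔C swapped to make it positive)
  edge (2, 8)→(6, 0): d=(4,-8) top-left  bias=+0
  edge (6, 0)→(16, 2): d=(10,2) right/bottom  bias=-1
  edge (16, 2)→(2, 8): d=(-14,6) right/bottom  bias=-1
    (3,0)@(7, 1): e=[12,8,68] → X
    (4,0)@(9, 1): e=[28,4,56] → X
    (5,0)@(11, 1): e=[44,0,44] → .  [on edge]
    (2,1)@(5, 3): e=[4,32,52] → X
    (5,1)@(11, 3): e=[52,20,16] → X
    (6,1)@(13, 3): e=[68,16,4] → X
    (7,1)@(15, 3): e=[84,12,-8] → .
    (2,2)@(5, 5): e=[12,52,24] → X
    (4,2)@(9, 5): e=[44,44,0] → .  [on edge]
    (5,2)@(11, 5): e=[60,40,-12] → .
    (6,2)@(13, 5): e=[76,36,-24] → .
    (1,3)@(3, 7): e=[4,76,8] → X
  covered (10 px):
    . . . X X . . .
    . . X X X X X .
    . . X X . . . .
    . X . . . . . .
T1:
  2·area = 48  (B↔C swapped to make it positive)
  edge (10, 0)→(14, 6): d=(4,6) right/bottom  bias=-1
  edge (14, 6)→(6, 6): d=(-8,0) right/bottom  bias=-1
  edge (6, 6)→(10, 0): d=(4,-6) top-left  bias=+0
    (4,1)@(9, 3): e=[18,24,6] → X
    (5,1)@(11, 3): e=[6,24,18] → X
    (6,1)@(13, 3): e=[-6,24,30] → .
    (3,2)@(7, 5): e=[38,8,2] → X
    (6,2)@(13, 5): e=[2,8,38] → X
    (7,2)@(15, 5): e=[-10,8,50] → .
    (3,3)@(7, 7): e=[46,-8,10] → .
    (4,3)@(9, 7): e=[34,-8,22] → .
    (5,3)@(11, 7): e=[22,-8,34] → .
    (6,3)@(13, 7): e=[10,-8,46] → .
  covered (6 px):
    . . . . . . . .
    . . . . X X . .
    . . . X X X X .
    . . . . . . . .
T2:
  2·area = 1
  edge (7, 4)→(7, 3): d=(0,-1) top-left  bias=+0
  edge (7, 3)→(8, 2): d=(1,-1) top-left  bias=+0
  edge (8, 2)→(7, 4): d=(-1,2) right/bottom  bias=-1
    (3,0)@(7, 1): e=[0,-2,3] → .  [on edge]
    (4,0)@(9, 1): e=[2,0,-1] → .  [on edge]
    (3,1)@(7, 3): e=[0,0,1] → X  [on edge]
    (4,1)@(9, 3): e=[2,2,-3] → .
    (2,2)@(5, 5): e=[-2,0,3] → .  [on edge]
    (3,2)@(7, 5): e=[0,2,-1] → .  [on edge]
    (1,3)@(3, 7): e=[-4,0,5] → .  [on edge]
    (3,3)@(7, 7): e=[0,4,-3] → .  [on edge]
  covered (1 px):
    . . . . . . . .
    . . . X . . . .
    . . . . . . . .
    . . . . . . . .

Answer: 17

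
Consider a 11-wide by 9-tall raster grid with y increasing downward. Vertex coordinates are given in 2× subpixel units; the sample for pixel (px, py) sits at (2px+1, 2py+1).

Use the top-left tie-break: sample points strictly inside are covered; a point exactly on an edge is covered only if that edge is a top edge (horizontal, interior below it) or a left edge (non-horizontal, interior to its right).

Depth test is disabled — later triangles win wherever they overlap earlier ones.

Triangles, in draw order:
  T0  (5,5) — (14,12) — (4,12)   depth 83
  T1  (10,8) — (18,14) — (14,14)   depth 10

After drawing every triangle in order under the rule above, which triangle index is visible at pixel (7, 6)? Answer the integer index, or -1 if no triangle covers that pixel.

T0:
  2·area = 70
  edge (5, 5)→(14, 12): d=(9,7) right/bottom  bias=-1
  edge (14, 12)→(4, 12): d=(-10,0) right/bottom  bias=-1
  edge (4, 12)→(5, 5): d=(1,-7) top-left  bias=+0
    (2,2)@(5, 5): e=[0,70,0] → ·  [on edge]
    (2,3)@(5, 7): e=[18,50,2] → #
    (3,3)@(7, 7): e=[4,50,16] → #
    (4,3)@(9, 7): e=[-10,50,30] → ·
    (2,4)@(5, 9): e=[36,30,4] → #
    (4,4)@(9, 9): e=[8,30,32] → #
    (5,4)@(11, 9): e=[-6,30,46] → ·
    (2,5)@(5, 11): e=[54,10,6] → #
    (5,5)@(11, 11): e=[12,10,48] → #
    (6,5)@(13, 11): e=[-2,10,62] → ·
    (2,6)@(5, 13): e=[72,-10,8] → ·
    (3,6)@(7, 13): e=[58,-10,22] → ·
  covered (9 px):
    · · · · · · · · · · ·
    · · · · · · · · · · ·
    · · · · · · · · · · ·
    · · # # · · · · · · ·
    · · # # # · · · · · ·
    · · # # # # · · · · ·
    · · · · · · · · · · ·
    · · · · · · · · · · ·
    · · · · · · · · · · ·
T1:
  2·area = 24
  edge (10, 8)→(18, 14): d=(8,6) right/bottom  bias=-1
  edge (18, 14)→(14, 14): d=(-4,0) right/bottom  bias=-1
  edge (14, 14)→(10, 8): d=(-4,-6) top-left  bias=+0
    (5,4)@(11, 9): e=[2,20,2] → #
    (6,4)@(13, 9): e=[-10,20,14] → ·
    (5,5)@(11, 11): e=[18,12,-6] → ·
    (6,5)@(13, 11): e=[6,12,6] → #
    (7,5)@(15, 11): e=[-6,12,18] → ·
    (6,6)@(13, 13): e=[22,4,-2] → ·
    (7,6)@(15, 13): e=[10,4,10] → #
    (8,6)@(17, 13): e=[-2,4,22] → ·
    (7,7)@(15, 15): e=[26,-4,2] → ·
  covered (3 px):
    · · · · · · · · · · ·
    · · · · · · · · · · ·
    · · · · · · · · · · ·
    · · · · · · · · · · ·
    · · · · · # · · · · ·
    · · · · · · # · · · ·
    · · · · · · · # · · ·
    · · · · · · · · · · ·
    · · · · · · · · · · ·

Z-buffer (winner per pixel, '.' = empty):
  . . . . . . . . . . .
  . . . . . . . . . . .
  . . . . . . . . . . .
  . . 0 0 . . . . . . .
  . . 0 0 0 1 . . . . .
  . . 0 0 0 0 1 . . . .
  . . . . . . . 1 . . .
  . . . . . . . . . . .
  . . . . . . . . . . .

Answer: 1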